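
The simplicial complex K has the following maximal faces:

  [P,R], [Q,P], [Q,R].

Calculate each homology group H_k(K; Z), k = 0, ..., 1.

H_0 ≅ Z,  H_1 ≅ Z.

Take the total order P < Q < R on the vertex set. Then K (dimension 1) consists of the simplices:

  0-simplices (3): P, Q, R
  1-simplices (3): PQ, PR, QR

so the chain groups are C_0 ≅ Z^3, C_1 ≅ Z^3.

The boundary map ∂_1: C_1 → C_0 maps an edge to its endpoints' difference, ∂[p,q] = q − p.
The 3×3 boundary matrix has rank 2 and Smith normal form diag(1,1).

Computing H_k = (kernel of ∂_k) / (image of ∂_{k+1}):

  H_0: rank C_0 − rank ∂_1 = 3 − 2 = 1, and the invariant factors of ∂_1 are all 1, so H_0 ≅ Z.
  H_1: rank ker ∂_1 − rank ∂_2 = (3 − 2) − 0 = 1, and there is no ∂_2, so H_1 ≅ Z.

As a check, the Euler characteristic is 3 − 3 = 0, which agrees with 1 − 1 = 0.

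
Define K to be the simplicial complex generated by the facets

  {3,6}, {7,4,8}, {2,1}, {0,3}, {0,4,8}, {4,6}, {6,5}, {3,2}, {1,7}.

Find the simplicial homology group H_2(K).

Order the vertices as 0 < 1 < 2 < 3 < 4 < 5 < 6 < 7 < 8. Listing each simplex with vertices in this order, K has dimension 2 with simplices:

  0-simplices (9): [0], [1], [2], [3], [4], [5], [6], [7], [8]
  1-simplices (12): [0,3], [0,4], [0,8], [1,2], [1,7], [2,3], [3,6], [4,6], [4,7], [4,8], [5,6], [7,8]
  2-simplices (2): [0,4,8], [4,7,8]

Hence C_0 ≅ Z^9, C_1 ≅ Z^12, C_2 ≅ Z^2.

The boundary map ∂_1: C_1 → C_0 maps an edge to its endpoints' difference, ∂[p,q] = q − p.
The 9×12 boundary matrix has rank 8 and Smith normal form diag(1,1,1,1,1,1,1,1).

The boundary map ∂_2: C_2 → C_1 acts by ∂[p,q,r] = [q,r] − [p,r] + [p,q]. For instance
  ∂[0,4,8] = [4,8] − [0,8] + [0,4],
  ∂[4,7,8] = [7,8] − [4,8] + [4,7].
The resulting 12×2 matrix has rank 2, and its Smith normal form has invariant factors (1,1).

Reading off H_k = ker ∂_k / im ∂_{k+1}:

  H_2: rank ker ∂_2 − rank ∂_3 = (2 − 2) − 0 = 0, and there is no ∂_3, so H_2 = 0.

H_2 = 0.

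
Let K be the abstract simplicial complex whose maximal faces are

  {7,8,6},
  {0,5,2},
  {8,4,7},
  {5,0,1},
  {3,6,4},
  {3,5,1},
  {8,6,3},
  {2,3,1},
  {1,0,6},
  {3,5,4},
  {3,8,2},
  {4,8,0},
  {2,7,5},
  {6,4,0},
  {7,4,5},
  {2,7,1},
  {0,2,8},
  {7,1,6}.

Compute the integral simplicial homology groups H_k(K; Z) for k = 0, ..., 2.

H_0 ≅ Z,  H_1 ≅ Z ⊕ Z_2,  H_2 = 0.

K has 9 vertices, 27 edges, 18 triangles.
rank ∂_0 = 0, rank ∂_1 = 8 ⇒ b_0 = 9 − 0 − 8 = 1; all invariant factors of ∂_1 are 1 so no torsion. So H_0 = Z.
rank ∂_1 = 8, rank ∂_2 = 18 ⇒ b_1 = 27 − 8 − 18 = 1; ∂_2 has invariant factor(s) [2] giving torsion. So H_1 = Z ⊕ Z_2.
rank ∂_2 = 18, rank ∂_3 = 0 ⇒ b_2 = 18 − 18 − 0 = 0. So H_2 = 0.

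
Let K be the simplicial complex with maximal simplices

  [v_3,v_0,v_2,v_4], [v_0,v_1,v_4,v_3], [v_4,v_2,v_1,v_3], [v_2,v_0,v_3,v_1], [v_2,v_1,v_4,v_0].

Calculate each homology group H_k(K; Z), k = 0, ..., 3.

Fix the vertex order v_0 < v_1 < v_2 < v_3 < v_4 and write every simplex with vertices in increasing order. Then dim K = 3 and the simplices of K are:

  0-simplices (5): [v_0], [v_1], [v_2], [v_3], [v_4]
  1-simplices (10): [v_0,v_1], [v_0,v_2], [v_0,v_3], [v_0,v_4], [v_1,v_2], [v_1,v_3], [v_1,v_4], [v_2,v_3], [v_2,v_4], [v_3,v_4]
  2-simplices (10): [v_0,v_1,v_2], [v_0,v_1,v_3], [v_0,v_1,v_4], [v_0,v_2,v_3], [v_0,v_2,v_4], [v_0,v_3,v_4], [v_1,v_2,v_3], [v_1,v_2,v_4], [v_1,v_3,v_4], [v_2,v_3,v_4]
  3-simplices (5): [v_0,v_1,v_2,v_3], [v_0,v_1,v_2,v_4], [v_0,v_1,v_3,v_4], [v_0,v_2,v_3,v_4], [v_1,v_2,v_3,v_4]

giving chain groups C_0 ≅ Z^5, C_1 ≅ Z^10, C_2 ≅ Z^10, C_3 ≅ Z^5.

∂_1: C_1 → C_0 is given by ∂[p,q] = [q] − [p]. For instance
  ∂[v_0,v_1] = [v_1] − [v_0].
The 5×10 boundary matrix has rank 4 and Smith normal form diag(1,1,1,1).

Boundary ∂_2: C_2 → C_1 acts by ∂[p,q,r] = [q,r] − [p,r] + [p,q]. For instance
  ∂[v_0,v_1,v_4] = [v_1,v_4] − [v_0,v_4] + [v_0,v_1],
  ∂[v_1,v_3,v_4] = [v_3,v_4] − [v_1,v_4] + [v_1,v_3].
This gives a 10×10 integer matrix of rank 6; reducing to Smith normal form yields diagonal entries (1,1,1,1,1,1).

The boundary map ∂_3: C_3 → C_2 sends each 3-simplex σ to the alternating sum Σ_i (−1)^i (σ with its i-th vertex removed). For instance
  ∂[v_0,v_2,v_3,v_4] = [v_2,v_3,v_4] − [v_0,v_3,v_4] + [v_0,v_2,v_4] − [v_0,v_2,v_3],
  ∂[v_0,v_1,v_2,v_4] = [v_1,v_2,v_4] − [v_0,v_2,v_4] + [v_0,v_1,v_4] − [v_0,v_1,v_2].
The resulting 10×5 matrix has rank 4, and its Smith normal form has invariant factors (1,1,1,1).

Computing H_k = (kernel of ∂_k) / (image of ∂_{k+1}):

  H_0: rank C_0 − rank ∂_1 = 5 − 4 = 1, and the invariant factors of ∂_1 are all 1, so H_0 ≅ Z.
  H_1: rank ker ∂_1 − rank ∂_2 = (10 − 4) − 6 = 0, and the invariant factors of ∂_2 are all 1, so H_1 ≅ 0.
  H_2: rank ker ∂_2 − rank ∂_3 = (10 − 6) − 4 = 0, and the invariant factors of ∂_3 are all 1, so H_2 ≅ 0.
  H_3: rank ker ∂_3 − rank ∂_4 = (5 − 4) − 0 = 1, and there is no ∂_4, so H_3 ≅ Z.

H_0 = Z,  H_1 = 0,  H_2 = 0,  H_3 = Z.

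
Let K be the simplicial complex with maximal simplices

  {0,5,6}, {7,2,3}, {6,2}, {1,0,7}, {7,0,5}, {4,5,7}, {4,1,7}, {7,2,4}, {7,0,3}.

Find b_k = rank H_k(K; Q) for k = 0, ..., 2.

Take the total order 0 < 1 < 2 < 3 < 4 < 5 < 6 < 7 on the vertex set. Then K (dimension 2) consists of the simplices:

  0-simplices (8): [0], [1], [2], [3], [4], [5], [6], [7]
  1-simplices (16): [0,1], [0,3], [0,5], [0,6], [0,7], [1,4], [1,7], [2,3], [2,4], [2,6], [2,7], [3,7], [4,5], [4,7], [5,6], [5,7]
  2-simplices (8): [0,1,7], [0,3,7], [0,5,6], [0,5,7], [1,4,7], [2,3,7], [2,4,7], [4,5,7]

Hence C_0 ≅ Z^8, C_1 ≅ Z^16, C_2 ≅ Z^8.

The boundary map ∂_1: C_1 → C_0 is given by ∂[p,q] = [q] − [p]. For instance
  ∂[2,3] = [3] − [2].
The 8×16 boundary matrix has rank 7 and Smith normal form diag(1,1,1,1,1,1,1).

Boundary ∂_2: C_2 → C_1 maps a triangle to the signed sum of its edges. For instance
  ∂[0,5,7] = [5,7] − [0,7] + [0,5],
  ∂[2,4,7] = [4,7] − [2,7] + [2,4].
The resulting 16×8 matrix has rank 8, and its Smith normal form has invariant factors (1,1,1,1,1,1,1,1).

From H_k ≅ ker(∂_k) / im(∂_{k+1}) we obtain:

  H_0: rank C_0 − rank ∂_1 = 8 − 7 = 1, and the invariant factors of ∂_1 are all 1, so H_0 ≅ Z.
  H_1: rank ker ∂_1 − rank ∂_2 = (16 − 7) − 8 = 1, and the invariant factors of ∂_2 are all 1, so H_1 ≅ Z.
  H_2: rank ker ∂_2 − rank ∂_3 = (8 − 8) − 0 = 0, and there is no ∂_3, so H_2 ≅ 0.

Hence the Betti numbers are b_0 = 1, b_1 = 1, b_2 = 0.

b_0 = 1, b_1 = 1, b_2 = 0.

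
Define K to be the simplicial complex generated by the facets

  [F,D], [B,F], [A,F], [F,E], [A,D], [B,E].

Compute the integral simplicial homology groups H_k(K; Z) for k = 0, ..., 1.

We work with the vertex ordering A < B < D < E < F. The simplices of K, each written with vertices in increasing order, are:

  0-simplices (5): A, B, D, E, F
  1-simplices (6): AD, AF, BE, BF, DF, EF

so the chain groups are C_0 ≅ Z^5, C_1 ≅ Z^6.

Boundary ∂_1: C_1 → C_0 is given by ∂[p,q] = [q] − [p].
This gives a 5×6 integer matrix of rank 4; reducing to Smith normal form yields diagonal entries (1,1,1,1).

Now H_k = ker ∂_k / im ∂_{k+1}, so:

  H_0: rank C_0 − rank ∂_1 = 5 − 4 = 1, and the invariant factors of ∂_1 are all 1, so H_0 ≅ Z.
  H_1: rank ker ∂_1 − rank ∂_2 = (6 − 4) − 0 = 2, and there is no ∂_2, so H_1 ≅ Z^2.

(K is a triangulation of a wedge of 2 circles.)

H_0 ≅ Z,  H_1 ≅ Z^2.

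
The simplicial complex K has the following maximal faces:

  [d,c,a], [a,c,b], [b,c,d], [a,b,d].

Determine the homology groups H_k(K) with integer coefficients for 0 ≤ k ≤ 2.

We work with the vertex ordering a < b < c < d. The simplices of K, each written with vertices in increasing order, are:

  0-simplices (4): a, b, c, d
  1-simplices (6): ab, ac, ad, bc, bd, cd
  2-simplices (4): abc, abd, acd, bcd

Hence C_0 ≅ Z^4, C_1 ≅ Z^6, C_2 ≅ Z^4.

Boundary ∂_1: C_1 → C_0 sends each edge [p,q] (with p < q) to q − p.
This gives a 4×6 integer matrix of rank 3; reducing to Smith normal form yields diagonal entries (1,1,1).

∂_2: C_2 → C_1 maps a triangle to the signed sum of its edges. For instance
  ∂acd = cd − ad + ac,
  ∂abc = bc − ac + ab.
The resulting 6×4 matrix has rank 3, and its Smith normal form has invariant factors (1,1,1).

From H_k ≅ ker(∂_k) / im(∂_{k+1}) we obtain:

  H_0: rank C_0 − rank ∂_1 = 4 − 3 = 1, and the invariant factors of ∂_1 are all 1, so H_0 = Z.
  H_1: rank ker ∂_1 − rank ∂_2 = (6 − 3) − 3 = 0, and the invariant factors of ∂_2 are all 1, so H_1 = 0.
  H_2: rank ker ∂_2 − rank ∂_3 = (4 − 3) − 0 = 1, and there is no ∂_3, so H_2 = Z.

(K is a triangulation of the 2-sphere S^2.)

H_0 = Z,  H_1 = 0,  H_2 = Z.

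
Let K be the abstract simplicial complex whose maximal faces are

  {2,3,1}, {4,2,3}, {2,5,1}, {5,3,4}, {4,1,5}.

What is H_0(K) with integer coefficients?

H_0 = Z.

We work with the vertex ordering 1 < 2 < 3 < 4 < 5. The simplices of K, each written with vertices in increasing order, are:

  0-simplices (5): [1], [2], [3], [4], [5]
  1-simplices (10): [1,2], [1,3], [1,4], [1,5], [2,3], [2,4], [2,5], [3,4], [3,5], [4,5]
  2-simplices (5): [1,2,3], [1,2,5], [1,4,5], [2,3,4], [3,4,5]

so the chain groups are C_0 ≅ Z^5, C_1 ≅ Z^10, C_2 ≅ Z^5.

The boundary map ∂_1: C_1 → C_0 sends each edge [p,q] (with p < q) to q − p.
This gives a 5×10 integer matrix of rank 4; reducing to Smith normal form yields diagonal entries (1,1,1,1).

Boundary ∂_2: C_2 → C_1 acts by ∂[p,q,r] = [q,r] − [p,r] + [p,q]. For instance
  ∂[3,4,5] = [4,5] − [3,5] + [3,4],
  ∂[1,2,5] = [2,5] − [1,5] + [1,2].
As a 10×5 matrix over Z this has rank 5, with invariant factors (1,1,1,1,1).

From H_k ≅ ker(∂_k) / im(∂_{k+1}) we obtain:

  H_0: rank C_0 − rank ∂_1 = 5 − 4 = 1, and the invariant factors of ∂_1 are all 1, so H_0 = Z.

(K is a triangulation of the Möbius band.)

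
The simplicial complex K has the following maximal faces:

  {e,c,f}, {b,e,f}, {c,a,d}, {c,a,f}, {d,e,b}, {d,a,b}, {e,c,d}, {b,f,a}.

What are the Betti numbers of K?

b_0 = 1, b_1 = 0, b_2 = 1.

Fix the vertex order a < b < c < d < e < f and write every simplex with vertices in increasing order. Then dim K = 2 and the simplices of K are:

  0-simplices (6): a, b, c, d, e, f
  1-simplices (12): ab, ac, ad, af, bd, be, bf, cd, ce, cf, de, ef
  2-simplices (8): abd, abf, acd, acf, bde, bef, cde, cef

giving chain groups C_0 ≅ Z^6, C_1 ≅ Z^12, C_2 ≅ Z^8.

Boundary ∂_1: C_1 → C_0 sends each edge [p,q] (with p < q) to q − p. For instance
  ∂ac = c − a.
The 6×12 boundary matrix has rank 5 and Smith normal form diag(1,1,1,1,1).

Boundary ∂_2: C_2 → C_1 sends each 2-simplex [p,q,r] to [q,r] − [p,r] + [p,q]. For instance
  ∂bde = de − be + bd,
  ∂bef = ef − bf + be.
The 12×8 boundary matrix has rank 7 and Smith normal form diag(1,1,1,1,1,1,1).

From H_k ≅ ker(∂_k) / im(∂_{k+1}) we obtain:

  H_0: rank C_0 − rank ∂_1 = 6 − 5 = 1, and the invariant factors of ∂_1 are all 1, so H_0 = Z.
  H_1: rank ker ∂_1 − rank ∂_2 = (12 − 5) − 7 = 0, and the invariant factors of ∂_2 are all 1, so H_1 = 0.
  H_2: rank ker ∂_2 − rank ∂_3 = (8 − 7) − 0 = 1, and there is no ∂_3, so H_2 = Z.

As a check, the Euler characteristic is 6 − 12 + 8 = 2, which agrees with 1 − 0 + 1 = 2.
(K is a triangulation of the 2-sphere S^2.)

Hence the Betti numbers are b_0 = 1, b_1 = 0, b_2 = 1.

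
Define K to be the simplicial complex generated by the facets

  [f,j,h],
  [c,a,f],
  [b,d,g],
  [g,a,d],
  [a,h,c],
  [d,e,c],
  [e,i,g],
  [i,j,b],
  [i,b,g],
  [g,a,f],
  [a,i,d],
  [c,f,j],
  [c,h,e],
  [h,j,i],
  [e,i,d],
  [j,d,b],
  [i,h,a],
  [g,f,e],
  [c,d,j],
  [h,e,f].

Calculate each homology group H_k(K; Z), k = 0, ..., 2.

Fix the vertex order a < b < c < d < e < f < g < h < i < j and write every simplex with vertices in increasing order. Then dim K = 2 and the simplices of K are:

  0-simplices (10): a, b, c, d, e, f, g, h, i, j
  1-simplices (30): ac, ad, af, ag, ah, ai, bd, bg, bi, bj, cd, ce, cf, ch, cj, de, dg, di, dj, ef, eg, eh, ei, fg, fh, fj, gi, hi, hj, ij
  2-simplices (20): acf, ach, adg, adi, afg, ahi, bdg, bdj, bgi, bij, cde, cdj, ceh, cfj, dei, efg, efh, egi, fhj, hij

giving chain groups C_0 ≅ Z^10, C_1 ≅ Z^30, C_2 ≅ Z^20.

Boundary ∂_1: C_1 → C_0 sends each edge [p,q] (with p < q) to q − p.
This gives a 10×30 integer matrix of rank 9; reducing to Smith normal form yields diagonal entries (1,1,1,1,1,1,1,1,1).

The boundary map ∂_2: C_2 → C_1 acts by ∂[p,q,r] = [q,r] − [p,r] + [p,q]. For instance
  ∂efh = fh − eh + ef,
  ∂egi = gi − ei + eg.
The resulting 30×20 matrix has rank 20, and its Smith normal form has invariant factors (1,1,1,1,1,1,1,1,1,1,1,1,1,1,1,1,1,1,1,2).

Now H_k = ker ∂_k / im ∂_{k+1}, so:

  H_0: rank C_0 − rank ∂_1 = 10 − 9 = 1, and the invariant factors of ∂_1 are all 1, so H_0 ≅ Z.
  H_1: rank ker ∂_1 − rank ∂_2 = (30 − 9) − 20 = 1, and ∂_2 has invariant factor 2 > 1, so H_1 ≅ Z ⊕ Z/2.
  H_2: rank ker ∂_2 − rank ∂_3 = (20 − 20) − 0 = 0, and there is no ∂_3, so H_2 ≅ 0.

As a check, the Euler characteristic is 10 − 30 + 20 = 0, which agrees with 1 − 1 + 0 = 0.
(K is a triangulation of the Klein bottle.)

H_0 = Z,  H_1 = Z ⊕ Z/2,  H_2 = 0.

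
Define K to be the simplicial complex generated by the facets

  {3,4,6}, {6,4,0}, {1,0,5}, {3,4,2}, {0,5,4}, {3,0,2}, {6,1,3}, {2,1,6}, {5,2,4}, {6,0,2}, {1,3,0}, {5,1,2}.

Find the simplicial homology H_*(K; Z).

H_0 ≅ Z,  H_1 ≅ Z/2,  H_2 = 0.

Order the vertices as 0 < 1 < 2 < 3 < 4 < 5 < 6. Listing each simplex with vertices in this order, K has dimension 2 with simplices:

  0-simplices (7): [0], [1], [2], [3], [4], [5], [6]
  1-simplices (18): [0,1], [0,2], [0,3], [0,4], [0,5], [0,6], [1,2], [1,3], [1,5], [1,6], [2,3], [2,4], [2,5], [2,6], [3,4], [3,6], [4,5], [4,6]
  2-simplices (12): [0,1,3], [0,1,5], [0,2,3], [0,2,6], [0,4,5], [0,4,6], [1,2,5], [1,2,6], [1,3,6], [2,3,4], [2,4,5], [3,4,6]

Hence C_0 ≅ Z^7, C_1 ≅ Z^18, C_2 ≅ Z^12.

Boundary ∂_1: C_1 → C_0 maps an edge to its endpoints' difference, ∂[p,q] = q − p.
The resulting 7×18 matrix has rank 6, and its Smith normal form has invariant factors (1,1,1,1,1,1).

∂_2: C_2 → C_1 acts by ∂[p,q,r] = [q,r] − [p,r] + [p,q]. For instance
  ∂[0,1,5] = [1,5] − [0,5] + [0,1],
  ∂[0,1,3] = [1,3] − [0,3] + [0,1].
As a 18×12 matrix over Z this has rank 12, with invariant factors (1,1,1,1,1,1,1,1,1,1,1,2).

Now H_k = ker ∂_k / im ∂_{k+1}, so:

  H_0: rank C_0 − rank ∂_1 = 7 − 6 = 1, and the invariant factors of ∂_1 are all 1, so H_0 ≅ Z.
  H_1: rank ker ∂_1 − rank ∂_2 = (18 − 6) − 12 = 0, and ∂_2 has invariant factor 2 > 1, so H_1 ≅ Z/2.
  H_2: rank ker ∂_2 − rank ∂_3 = (12 − 12) − 0 = 0, and there is no ∂_3, so H_2 ≅ 0.

(K is a triangulation of the real projective plane RP^2.)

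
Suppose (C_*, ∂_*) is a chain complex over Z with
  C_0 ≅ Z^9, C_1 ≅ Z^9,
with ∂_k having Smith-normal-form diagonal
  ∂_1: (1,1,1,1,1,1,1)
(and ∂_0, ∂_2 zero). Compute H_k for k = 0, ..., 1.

H_0 = Z^2,  H_1 = Z^2.

H_0: b_0 = 9 − 0 − 7 = 2; torsion from ∂_1 factors > 1: none. So H_0 = Z^2.
H_1: b_1 = 9 − 7 − 0 = 2; torsion from ∂_2 factors > 1: none. So H_1 = Z^2.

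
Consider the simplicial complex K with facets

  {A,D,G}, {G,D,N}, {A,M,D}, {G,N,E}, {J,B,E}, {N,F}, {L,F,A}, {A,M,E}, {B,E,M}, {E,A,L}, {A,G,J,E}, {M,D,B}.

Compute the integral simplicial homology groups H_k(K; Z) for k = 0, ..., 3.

K has 10 vertices, 23 edges, 14 triangles, 1 3-simplex.
rank ∂_0 = 0, rank ∂_1 = 9 ⇒ b_0 = 10 − 0 − 9 = 1; all invariant factors of ∂_1 are 1 so no torsion. So H_0 ≅ Z.
rank ∂_1 = 9, rank ∂_2 = 13 ⇒ b_1 = 23 − 9 − 13 = 1; all invariant factors of ∂_2 are 1 so no torsion. So H_1 ≅ Z.
rank ∂_2 = 13, rank ∂_3 = 1 ⇒ b_2 = 14 − 13 − 1 = 0; all invariant factors of ∂_3 are 1 so no torsion. So H_2 ≅ 0.
rank ∂_3 = 1, rank ∂_4 = 0 ⇒ b_3 = 1 − 1 − 0 = 0. So H_3 ≅ 0.

H_0 ≅ Z,  H_1 ≅ Z,  H_2 = 0,  H_3 = 0.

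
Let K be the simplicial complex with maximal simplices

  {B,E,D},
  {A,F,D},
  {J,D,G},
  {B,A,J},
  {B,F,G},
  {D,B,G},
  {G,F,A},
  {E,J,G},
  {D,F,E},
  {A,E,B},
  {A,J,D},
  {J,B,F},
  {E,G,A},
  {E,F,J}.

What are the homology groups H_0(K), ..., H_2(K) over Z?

H_0 ≅ Z,  H_1 ≅ Z^2,  H_2 ≅ Z.

K has 7 vertices, 21 edges, 14 triangles.
rank ∂_0 = 0, rank ∂_1 = 6 ⇒ b_0 = 7 − 0 − 6 = 1; all invariant factors of ∂_1 are 1 so no torsion. So H_0 ≅ Z.
rank ∂_1 = 6, rank ∂_2 = 13 ⇒ b_1 = 21 − 6 − 13 = 2; all invariant factors of ∂_2 are 1 so no torsion. So H_1 ≅ Z^2.
rank ∂_2 = 13, rank ∂_3 = 0 ⇒ b_2 = 14 − 13 − 0 = 1. So H_2 ≅ Z.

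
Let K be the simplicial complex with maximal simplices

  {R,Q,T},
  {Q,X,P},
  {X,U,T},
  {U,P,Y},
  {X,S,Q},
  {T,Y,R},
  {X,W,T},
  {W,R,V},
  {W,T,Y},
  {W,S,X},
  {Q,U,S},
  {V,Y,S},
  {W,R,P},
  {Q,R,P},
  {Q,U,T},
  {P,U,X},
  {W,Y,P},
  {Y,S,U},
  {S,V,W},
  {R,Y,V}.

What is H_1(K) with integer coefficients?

H_1 = Z ⊕ Z/2.

Order the vertices as P < Q < R < S < T < U < V < W < X < Y. Listing each simplex with vertices in this order, K has dimension 2 with simplices:

  0-simplices (10): P, Q, R, S, T, U, V, W, X, Y
  1-simplices (30): PQ, PR, PU, PW, PX, PY, QR, QS, QT, QU, QX, RT, RV, RW, RY, SU, SV, SW, SX, SY, TU, TW, TX, TY, UX, UY, VW, VY, WX, WY
  2-simplices (20): PQR, PQX, PRW, PUX, PUY, PWY, QRT, QSU, QSX, QTU, RTY, RVW, RVY, SUY, SVW, SVY, SWX, TUX, TWX, TWY

giving chain groups C_0 ≅ Z^10, C_1 ≅ Z^30, C_2 ≅ Z^20.

∂_1: C_1 → C_0 sends each edge [p,q] (with p < q) to q − p.
This gives a 10×30 integer matrix of rank 9; reducing to Smith normal form yields diagonal entries (1,1,1,1,1,1,1,1,1).

The boundary map ∂_2: C_2 → C_1 acts by ∂[p,q,r] = [q,r] − [p,r] + [p,q]. For instance
  ∂SVW = VW − SW + SV,
  ∂QRT = RT − QT + QR.
The resulting 30×20 matrix has rank 20, and its Smith normal form has invariant factors (1,1,1,1,1,1,1,1,1,1,1,1,1,1,1,1,1,1,1,2).

Reading off H_k = ker ∂_k / im ∂_{k+1}:

  H_1: rank ker ∂_1 − rank ∂_2 = (30 − 9) − 20 = 1, and ∂_2 has invariant factor 2 > 1, so H_1 ≅ Z ⊕ Z/2.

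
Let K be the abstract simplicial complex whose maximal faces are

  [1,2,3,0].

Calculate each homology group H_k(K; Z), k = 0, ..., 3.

K has 4 vertices, 6 edges, 4 triangles, 1 3-simplex.
rank ∂_0 = 0, rank ∂_1 = 3 ⇒ b_0 = 4 − 0 − 3 = 1; all invariant factors of ∂_1 are 1 so no torsion. So H_0 = Z.
rank ∂_1 = 3, rank ∂_2 = 3 ⇒ b_1 = 6 − 3 − 3 = 0; all invariant factors of ∂_2 are 1 so no torsion. So H_1 = 0.
rank ∂_2 = 3, rank ∂_3 = 1 ⇒ b_2 = 4 − 3 − 1 = 0; all invariant factors of ∂_3 are 1 so no torsion. So H_2 = 0.
rank ∂_3 = 1, rank ∂_4 = 0 ⇒ b_3 = 1 − 1 − 0 = 0. So H_3 = 0.

H_0 = Z,  H_1 = 0,  H_2 = 0,  H_3 = 0.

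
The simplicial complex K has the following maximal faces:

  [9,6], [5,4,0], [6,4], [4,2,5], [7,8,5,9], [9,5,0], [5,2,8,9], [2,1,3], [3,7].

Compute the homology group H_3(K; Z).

Order the vertices as 0 < 1 < 2 < 3 < 4 < 5 < 6 < 7 < 8 < 9. Listing each simplex with vertices in this order, K has dimension 3 with simplices:

  0-simplices (10): [0], [1], [2], [3], [4], [5], [6], [7], [8], [9]
  1-simplices (20): [0,4], [0,5], [0,9], [1,2], [1,3], [2,3], [2,4], [2,5], [2,8], [2,9], [3,7], [4,5], [4,6], [5,7], [5,8], [5,9], [6,9], [7,8], [7,9], [8,9]
  2-simplices (11): [0,4,5], [0,5,9], [1,2,3], [2,4,5], [2,5,8], [2,5,9], [2,8,9], [5,7,8], [5,7,9], [5,8,9], [7,8,9]
  3-simplices (2): [2,5,8,9], [5,7,8,9]

giving chain groups C_0 ≅ Z^10, C_1 ≅ Z^20, C_2 ≅ Z^11, C_3 ≅ Z^2.

The boundary map ∂_1: C_1 → C_0 maps an edge to its endpoints' difference, ∂[p,q] = q − p.
As a 10×20 matrix over Z this has rank 9, with invariant factors (1,1,1,1,1,1,1,1,1).

∂_2: C_2 → C_1 sends each 2-simplex [p,q,r] to [q,r] − [p,r] + [p,q]. For instance
  ∂[2,8,9] = [8,9] − [2,9] + [2,8],
  ∂[5,7,9] = [7,9] − [5,9] + [5,7].
As a 20×11 matrix over Z this has rank 9, with invariant factors (1,1,1,1,1,1,1,1,1).

∂_3: C_3 → C_2 sends each 3-simplex σ to the alternating sum Σ_i (−1)^i (σ with its i-th vertex removed). For instance
  ∂[2,5,8,9] = [5,8,9] − [2,8,9] + [2,5,9] − [2,5,8],
  ∂[5,7,8,9] = [7,8,9] − [5,8,9] + [5,7,9] − [5,7,8].
This gives a 11×2 integer matrix of rank 2; reducing to Smith normal form yields diagonal entries (1,1).

Reading off H_k = ker ∂_k / im ∂_{k+1}:

  H_3: rank ker ∂_3 − rank ∂_4 = (2 − 2) − 0 = 0, and there is no ∂_4, so H_3 = 0.

H_3 ≅ 0.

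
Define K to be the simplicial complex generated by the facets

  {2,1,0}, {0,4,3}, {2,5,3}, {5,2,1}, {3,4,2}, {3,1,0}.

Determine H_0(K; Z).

H_0 ≅ Z.

Take the total order 0 < 1 < 2 < 3 < 4 < 5 on the vertex set. Then K (dimension 2) consists of the simplices:

  0-simplices (6): [0], [1], [2], [3], [4], [5]
  1-simplices (12): [0,1], [0,2], [0,3], [0,4], [1,2], [1,3], [1,5], [2,3], [2,4], [2,5], [3,4], [3,5]
  2-simplices (6): [0,1,2], [0,1,3], [0,3,4], [1,2,5], [2,3,4], [2,3,5]

so the chain groups are C_0 ≅ Z^6, C_1 ≅ Z^12, C_2 ≅ Z^6.

The boundary map ∂_1: C_1 → C_0 is given by ∂[p,q] = [q] − [p]. For instance
  ∂[0,1] = [1] − [0].
The 6×12 boundary matrix has rank 5 and Smith normal form diag(1,1,1,1,1).

Boundary ∂_2: C_2 → C_1 maps a triangle to the signed sum of its edges. For instance
  ∂[0,1,2] = [1,2] − [0,2] + [0,1],
  ∂[1,2,5] = [2,5] − [1,5] + [1,2].
The resulting 12×6 matrix has rank 6, and its Smith normal form has invariant factors (1,1,1,1,1,1).

Reading off H_k = ker ∂_k / im ∂_{k+1}:

  H_0: rank C_0 − rank ∂_1 = 6 − 5 = 1, and the invariant factors of ∂_1 are all 1, so H_0 ≅ Z.

(K is a triangulation of the cylinder S^1 x I.)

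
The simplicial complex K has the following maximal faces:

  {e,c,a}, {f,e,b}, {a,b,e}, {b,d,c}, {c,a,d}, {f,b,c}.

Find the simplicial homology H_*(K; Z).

H_0 ≅ Z,  H_1 ≅ Z,  H_2 = 0.

We work with the vertex ordering a < b < c < d < e < f. The simplices of K, each written with vertices in increasing order, are:

  0-simplices (6): a, b, c, d, e, f
  1-simplices (12): ab, ac, ad, ae, bc, bd, be, bf, cd, ce, cf, ef
  2-simplices (6): abe, acd, ace, bcd, bcf, bef

Hence C_0 ≅ Z^6, C_1 ≅ Z^12, C_2 ≅ Z^6.

∂_1: C_1 → C_0 sends each edge [p,q] (with p < q) to q − p. For instance
  ∂bf = f − b.
As a 6×12 matrix over Z this has rank 5, with invariant factors (1,1,1,1,1).

The boundary map ∂_2: C_2 → C_1 maps a triangle to the signed sum of its edges. For instance
  ∂abe = be − ae + ab,
  ∂acd = cd − ad + ac.
This gives a 12×6 integer matrix of rank 6; reducing to Smith normal form yields diagonal entries (1,1,1,1,1,1).

From H_k ≅ ker(∂_k) / im(∂_{k+1}) we obtain:

  H_0: rank C_0 − rank ∂_1 = 6 − 5 = 1, and the invariant factors of ∂_1 are all 1, so H_0 ≅ Z.
  H_1: rank ker ∂_1 − rank ∂_2 = (12 − 5) − 6 = 1, and the invariant factors of ∂_2 are all 1, so H_1 ≅ Z.
  H_2: rank ker ∂_2 − rank ∂_3 = (6 − 6) − 0 = 0, and there is no ∂_3, so H_2 ≅ 0.

As a check, the Euler characteristic is 6 − 12 + 6 = 0, which agrees with 1 − 1 + 0 = 0.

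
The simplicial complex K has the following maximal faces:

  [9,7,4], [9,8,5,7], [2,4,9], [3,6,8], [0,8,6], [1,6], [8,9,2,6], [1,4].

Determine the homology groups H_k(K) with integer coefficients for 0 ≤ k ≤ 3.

H_0 ≅ Z,  H_1 ≅ Z,  H_2 = 0,  H_3 = 0.

K has 10 vertices, 20 edges, 12 triangles, 2 3-simplices.
rank ∂_0 = 0, rank ∂_1 = 9 ⇒ b_0 = 10 − 0 − 9 = 1; all invariant factors of ∂_1 are 1 so no torsion. So H_0 ≅ Z.
rank ∂_1 = 9, rank ∂_2 = 10 ⇒ b_1 = 20 − 9 − 10 = 1; all invariant factors of ∂_2 are 1 so no torsion. So H_1 ≅ Z.
rank ∂_2 = 10, rank ∂_3 = 2 ⇒ b_2 = 12 − 10 − 2 = 0; all invariant factors of ∂_3 are 1 so no torsion. So H_2 ≅ 0.
rank ∂_3 = 2, rank ∂_4 = 0 ⇒ b_3 = 2 − 2 − 0 = 0. So H_3 ≅ 0.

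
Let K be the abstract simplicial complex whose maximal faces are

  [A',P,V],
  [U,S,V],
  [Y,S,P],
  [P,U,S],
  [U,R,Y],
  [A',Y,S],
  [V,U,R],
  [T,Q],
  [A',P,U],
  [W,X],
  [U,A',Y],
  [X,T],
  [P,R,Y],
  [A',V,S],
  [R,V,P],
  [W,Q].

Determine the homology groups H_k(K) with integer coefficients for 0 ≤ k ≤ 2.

H_0 ≅ Z^2,  H_1 ≅ Z × Z/2,  H_2 = 0.

Fix the vertex order P < Q < R < S < T < U < V < W < X < Y < A' and write every simplex with vertices in increasing order. Then dim K = 2 and the simplices of K are:

  0-simplices (11): [P], [Q], [R], [S], [T], [U], [V], [W], [X], [Y], [A']
  1-simplices (22): [P,R], [P,S], [P,U], [P,V], [P,Y], [P,A'], [Q,T], [Q,W], [R,U], [R,V], [R,Y], [S,U], [S,V], [S,Y], [S,A'], [T,X], [U,V], [U,Y], [U,A'], [V,A'], [W,X], [Y,A']
  2-simplices (12): [P,R,V], [P,R,Y], [P,S,U], [P,S,Y], [P,U,A'], [P,V,A'], [R,U,V], [R,U,Y], [S,U,V], [S,V,A'], [S,Y,A'], [U,Y,A']

so the chain groups are C_0 ≅ Z^11, C_1 ≅ Z^22, C_2 ≅ Z^12.

The boundary map ∂_1: C_1 → C_0 sends each edge [p,q] (with p < q) to q − p. For instance
  ∂[P,A'] = [A'] − [P].
The 11×22 boundary matrix has rank 9 and Smith normal form diag(1,1,1,1,1,1,1,1,1).

∂_2: C_2 → C_1 sends each 2-simplex [p,q,r] to [q,r] − [p,r] + [p,q]. For instance
  ∂[P,S,Y] = [S,Y] − [P,Y] + [P,S],
  ∂[P,V,A'] = [V,A'] − [P,A'] + [P,V].
The resulting 22×12 matrix has rank 12, and its Smith normal form has invariant factors (1,1,1,1,1,1,1,1,1,1,1,2).

From H_k ≅ ker(∂_k) / im(∂_{k+1}) we obtain:

  H_0: rank C_0 − rank ∂_1 = 11 − 9 = 2, and the invariant factors of ∂_1 are all 1, so H_0 ≅ Z^2.
  H_1: rank ker ∂_1 − rank ∂_2 = (22 − 9) − 12 = 1, and ∂_2 has invariant factor 2 > 1, so H_1 ≅ Z × Z/2.
  H_2: rank ker ∂_2 − rank ∂_3 = (12 − 12) − 0 = 0, and there is no ∂_3, so H_2 ≅ 0.

As a check, the Euler characteristic is 11 − 22 + 12 = 1, which agrees with 2 − 1 + 0 = 1.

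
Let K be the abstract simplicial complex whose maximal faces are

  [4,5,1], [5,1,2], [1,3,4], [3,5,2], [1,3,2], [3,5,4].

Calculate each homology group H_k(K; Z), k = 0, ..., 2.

We work with the vertex ordering 1 < 2 < 3 < 4 < 5. The simplices of K, each written with vertices in increasing order, are:

  0-simplices (5): [1], [2], [3], [4], [5]
  1-simplices (9): [1,2], [1,3], [1,4], [1,5], [2,3], [2,5], [3,4], [3,5], [4,5]
  2-simplices (6): [1,2,3], [1,2,5], [1,3,4], [1,4,5], [2,3,5], [3,4,5]

so the chain groups are C_0 ≅ Z^5, C_1 ≅ Z^9, C_2 ≅ Z^6.

Boundary ∂_1: C_1 → C_0 sends each edge [p,q] (with p < q) to q − p.
The 5×9 boundary matrix has rank 4 and Smith normal form diag(1,1,1,1).

∂_2: C_2 → C_1 acts by ∂[p,q,r] = [q,r] − [p,r] + [p,q]. For instance
  ∂[1,2,3] = [2,3] − [1,3] + [1,2],
  ∂[3,4,5] = [4,5] − [3,5] + [3,4].
This gives a 9×6 integer matrix of rank 5; reducing to Smith normal form yields diagonal entries (1,1,1,1,1).

From H_k ≅ ker(∂_k) / im(∂_{k+1}) we obtain:

  H_0: rank C_0 − rank ∂_1 = 5 − 4 = 1, and the invariant factors of ∂_1 are all 1, so H_0 = Z.
  H_1: rank ker ∂_1 − rank ∂_2 = (9 − 4) − 5 = 0, and the invariant factors of ∂_2 are all 1, so H_1 = 0.
  H_2: rank ker ∂_2 − rank ∂_3 = (6 − 5) − 0 = 1, and there is no ∂_3, so H_2 = Z.

As a check, the Euler characteristic is 5 − 9 + 6 = 2, which agrees with 1 − 0 + 1 = 2.

H_0 ≅ Z,  H_1 = 0,  H_2 ≅ Z.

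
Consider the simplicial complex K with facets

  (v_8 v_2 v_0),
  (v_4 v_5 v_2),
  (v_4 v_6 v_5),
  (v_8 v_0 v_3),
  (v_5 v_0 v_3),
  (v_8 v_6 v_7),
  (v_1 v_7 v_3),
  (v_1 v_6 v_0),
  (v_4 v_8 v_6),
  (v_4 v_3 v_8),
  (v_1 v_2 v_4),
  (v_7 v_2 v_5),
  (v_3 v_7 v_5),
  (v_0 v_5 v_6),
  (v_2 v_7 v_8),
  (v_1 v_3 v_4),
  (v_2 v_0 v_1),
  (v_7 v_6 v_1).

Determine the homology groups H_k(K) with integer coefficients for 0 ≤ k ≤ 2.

H_0 = Z,  H_1 = Z^2,  H_2 = Z.

Order the vertices as v_0 < v_1 < v_2 < v_3 < v_4 < v_5 < v_6 < v_7 < v_8. Listing each simplex with vertices in this order, K has dimension 2 with simplices:

  0-simplices (9): [v_0], [v_1], [v_2], [v_3], [v_4], [v_5], [v_6], [v_7], [v_8]
  1-simplices (27): (27 of them)
  2-simplices (18): (18 of them)

Hence C_0 ≅ Z^9, C_1 ≅ Z^27, C_2 ≅ Z^18.

∂_1: C_1 → C_0 is given by ∂[p,q] = [q] − [p].
As a 9×27 matrix over Z this has rank 8, with invariant factors (1,1,1,1,1,1,1,1).

∂_2: C_2 → C_1 sends each 2-simplex [p,q,r] to [q,r] − [p,r] + [p,q]. For instance
  ∂[v_2,v_7,v_8] = [v_7,v_8] − [v_2,v_8] + [v_2,v_7],
  ∂[v_1,v_3,v_4] = [v_3,v_4] − [v_1,v_4] + [v_1,v_3].
The resulting 27×18 matrix has rank 17, and its Smith normal form has invariant factors (1,1,1,1,1,1,1,1,1,1,1,1,1,1,1,1,1).

Reading off H_k = ker ∂_k / im ∂_{k+1}:

  H_0: rank C_0 − rank ∂_1 = 9 − 8 = 1, and the invariant factors of ∂_1 are all 1, so H_0 = Z.
  H_1: rank ker ∂_1 − rank ∂_2 = (27 − 8) − 17 = 2, and the invariant factors of ∂_2 are all 1, so H_1 = Z^2.
  H_2: rank ker ∂_2 − rank ∂_3 = (18 − 17) − 0 = 1, and there is no ∂_3, so H_2 = Z.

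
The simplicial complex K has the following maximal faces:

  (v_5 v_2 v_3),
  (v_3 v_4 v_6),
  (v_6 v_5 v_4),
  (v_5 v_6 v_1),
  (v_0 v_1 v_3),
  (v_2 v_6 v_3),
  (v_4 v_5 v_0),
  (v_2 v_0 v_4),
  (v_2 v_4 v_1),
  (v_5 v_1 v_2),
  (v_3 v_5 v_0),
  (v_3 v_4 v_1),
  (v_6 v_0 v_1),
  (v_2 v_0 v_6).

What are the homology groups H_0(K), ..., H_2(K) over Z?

Take the total order v_0 < v_1 < v_2 < v_3 < v_4 < v_5 < v_6 on the vertex set. Then K (dimension 2) consists of the simplices:

  0-simplices (7): [v_0], [v_1], [v_2], [v_3], [v_4], [v_5], [v_6]
  1-simplices (21): (21 of them)
  2-simplices (14): (14 of them)

so the chain groups are C_0 ≅ Z^7, C_1 ≅ Z^21, C_2 ≅ Z^14.

The boundary map ∂_1: C_1 → C_0 is given by ∂[p,q] = [q] − [p]. For instance
  ∂[v_2,v_3] = [v_3] − [v_2].
The resulting 7×21 matrix has rank 6, and its Smith normal form has invariant factors (1,1,1,1,1,1).

Boundary ∂_2: C_2 → C_1 acts by ∂[p,q,r] = [q,r] − [p,r] + [p,q]. For instance
  ∂[v_2,v_3,v_6] = [v_3,v_6] − [v_2,v_6] + [v_2,v_3],
  ∂[v_0,v_2,v_4] = [v_2,v_4] − [v_0,v_4] + [v_0,v_2].
The 21×14 boundary matrix has rank 13 and Smith normal form diag(1,1,1,1,1,1,1,1,1,1,1,1,1).

Now H_k = ker ∂_k / im ∂_{k+1}, so:

  H_0: rank C_0 − rank ∂_1 = 7 − 6 = 1, and the invariant factors of ∂_1 are all 1, so H_0 ≅ Z.
  H_1: rank ker ∂_1 − rank ∂_2 = (21 − 6) − 13 = 2, and the invariant factors of ∂_2 are all 1, so H_1 ≅ Z^2.
  H_2: rank ker ∂_2 − rank ∂_3 = (14 − 13) − 0 = 1, and there is no ∂_3, so H_2 ≅ Z.

As a check, the Euler characteristic is 7 − 21 + 14 = 0, which agrees with 1 − 2 + 1 = 0.
(K is a triangulation of the torus T^2.)

H_0 ≅ Z,  H_1 ≅ Z^2,  H_2 ≅ Z.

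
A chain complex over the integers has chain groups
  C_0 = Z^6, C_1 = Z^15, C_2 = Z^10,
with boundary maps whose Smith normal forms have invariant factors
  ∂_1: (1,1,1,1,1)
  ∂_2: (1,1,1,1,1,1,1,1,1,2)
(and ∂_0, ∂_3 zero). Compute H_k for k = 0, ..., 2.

H_0 ≅ Z,  H_1 ≅ Z_2,  H_2 = 0.

H_0: b_0 = 6 − 0 − 5 = 1; torsion from ∂_1 factors > 1: none. So H_0 ≅ Z.
H_1: b_1 = 15 − 5 − 10 = 0; torsion from ∂_2 factors > 1: [2]. So H_1 ≅ Z_2.
H_2: b_2 = 10 − 10 − 0 = 0; torsion from ∂_3 factors > 1: none. So H_2 ≅ 0.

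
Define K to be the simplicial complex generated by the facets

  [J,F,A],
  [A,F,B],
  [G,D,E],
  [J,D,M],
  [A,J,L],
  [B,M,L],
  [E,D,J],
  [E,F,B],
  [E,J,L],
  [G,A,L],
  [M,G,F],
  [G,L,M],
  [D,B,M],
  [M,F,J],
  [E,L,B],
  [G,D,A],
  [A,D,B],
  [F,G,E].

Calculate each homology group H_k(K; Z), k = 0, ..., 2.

H_0 = Z,  H_1 = Z^2,  H_2 = Z.

Fix the vertex order A < B < D < E < F < G < J < L < M and write every simplex with vertices in increasing order. Then dim K = 2 and the simplices of K are:

  0-simplices (9): A, B, D, E, F, G, J, L, M
  1-simplices (27): AB, AD, AF, AG, AJ, AL, BD, BE, BF, BL, BM, DE, DG, DJ, DM, EF, EG, EJ, EL, FG, FJ, FM, GL, GM, JL, JM, LM
  2-simplices (18): ABD, ABF, ADG, AFJ, AGL, AJL, BDM, BEF, BEL, BLM, DEG, DEJ, DJM, EFG, EJL, FGM, FJM, GLM

Hence C_0 ≅ Z^9, C_1 ≅ Z^27, C_2 ≅ Z^18.

The boundary map ∂_1: C_1 → C_0 maps an edge to its endpoints' difference, ∂[p,q] = q − p. For instance
  ∂AB = B − A.
The 9×27 boundary matrix has rank 8 and Smith normal form diag(1,1,1,1,1,1,1,1).

Boundary ∂_2: C_2 → C_1 acts by ∂[p,q,r] = [q,r] − [p,r] + [p,q]. For instance
  ∂ABF = BF − AF + AB,
  ∂DEJ = EJ − DJ + DE.
The resulting 27×18 matrix has rank 17, and its Smith normal form has invariant factors (1,1,1,1,1,1,1,1,1,1,1,1,1,1,1,1,1).

Now H_k = ker ∂_k / im ∂_{k+1}, so:

  H_0: rank C_0 − rank ∂_1 = 9 − 8 = 1, and the invariant factors of ∂_1 are all 1, so H_0 = Z.
  H_1: rank ker ∂_1 − rank ∂_2 = (27 − 8) − 17 = 2, and the invariant factors of ∂_2 are all 1, so H_1 = Z^2.
  H_2: rank ker ∂_2 − rank ∂_3 = (18 − 17) − 0 = 1, and there is no ∂_3, so H_2 = Z.

(K is a triangulation of the torus T^2.)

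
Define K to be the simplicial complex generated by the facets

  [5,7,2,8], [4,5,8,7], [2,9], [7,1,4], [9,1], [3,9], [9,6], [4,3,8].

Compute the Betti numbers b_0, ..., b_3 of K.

b_0 = 1, b_1 = 2, b_2 = 0, b_3 = 0.

Take the total order 1 < 2 < 3 < 4 < 5 < 6 < 7 < 8 < 9 on the vertex set. Then K (dimension 3) consists of the simplices:

  0-simplices (9): [1], [2], [3], [4], [5], [6], [7], [8], [9]
  1-simplices (17): [1,4], [1,7], [1,9], [2,5], [2,7], [2,8], [2,9], [3,4], [3,8], [3,9], [4,5], [4,7], [4,8], [5,7], [5,8], [6,9], [7,8]
  2-simplices (9): [1,4,7], [2,5,7], [2,5,8], [2,7,8], [3,4,8], [4,5,7], [4,5,8], [4,7,8], [5,7,8]
  3-simplices (2): [2,5,7,8], [4,5,7,8]

Hence C_0 ≅ Z^9, C_1 ≅ Z^17, C_2 ≅ Z^9, C_3 ≅ Z^2.

The boundary map ∂_1: C_1 → C_0 sends each edge [p,q] (with p < q) to q − p. For instance
  ∂[3,8] = [8] − [3].
This gives a 9×17 integer matrix of rank 8; reducing to Smith normal form yields diagonal entries (1,1,1,1,1,1,1,1).

The boundary map ∂_2: C_2 → C_1 sends each 2-simplex [p,q,r] to [q,r] − [p,r] + [p,q]. For instance
  ∂[2,5,7] = [5,7] − [2,7] + [2,5],
  ∂[3,4,8] = [4,8] − [3,8] + [3,4].
This gives a 17×9 integer matrix of rank 7; reducing to Smith normal form yields diagonal entries (1,1,1,1,1,1,1).

Boundary ∂_3: C_3 → C_2 sends each 3-simplex σ to the alternating sum Σ_i (−1)^i (σ with its i-th vertex removed). For instance
  ∂[2,5,7,8] = [5,7,8] − [2,7,8] + [2,5,8] − [2,5,7],
  ∂[4,5,7,8] = [5,7,8] − [4,7,8] + [4,5,8] − [4,5,7].
The resulting 9×2 matrix has rank 2, and its Smith normal form has invariant factors (1,1).

Computing H_k = (kernel of ∂_k) / (image of ∂_{k+1}):

  H_0: rank C_0 − rank ∂_1 = 9 − 8 = 1, and the invariant factors of ∂_1 are all 1, so H_0 = Z.
  H_1: rank ker ∂_1 − rank ∂_2 = (17 − 8) − 7 = 2, and the invariant factors of ∂_2 are all 1, so H_1 = Z^2.
  H_2: rank ker ∂_2 − rank ∂_3 = (9 − 7) − 2 = 0, and the invariant factors of ∂_3 are all 1, so H_2 = 0.
  H_3: rank ker ∂_3 − rank ∂_4 = (2 − 2) − 0 = 0, and there is no ∂_4, so H_3 = 0.

As a check, the Euler characteristic is 9 − 17 + 9 − 2 = -1, which agrees with 1 − 2 + 0 − 0 = -1.

Hence the Betti numbers are b_0 = 1, b_1 = 2, b_2 = 0, b_3 = 0.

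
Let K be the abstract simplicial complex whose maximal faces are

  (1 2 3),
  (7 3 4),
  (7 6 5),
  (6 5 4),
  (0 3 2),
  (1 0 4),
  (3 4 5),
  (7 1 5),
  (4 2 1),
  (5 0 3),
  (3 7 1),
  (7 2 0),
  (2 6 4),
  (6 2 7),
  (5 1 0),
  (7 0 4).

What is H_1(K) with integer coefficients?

Order the vertices as 0 < 1 < 2 < 3 < 4 < 5 < 6 < 7. Listing each simplex with vertices in this order, K has dimension 2 with simplices:

  0-simplices (8): [0], [1], [2], [3], [4], [5], [6], [7]
  1-simplices (24): (24 of them)
  2-simplices (16): [0,1,4], [0,1,5], [0,2,3], [0,2,7], [0,3,5], [0,4,7], [1,2,3], [1,2,4], [1,3,7], [1,5,7], [2,4,6], [2,6,7], [3,4,5], [3,4,7], [4,5,6], [5,6,7]

Hence C_0 ≅ Z^8, C_1 ≅ Z^24, C_2 ≅ Z^16.

∂_1: C_1 → C_0 maps an edge to its endpoints' difference, ∂[p,q] = q − p. For instance
  ∂[0,4] = [4] − [0].
As a 8×24 matrix over Z this has rank 7, with invariant factors (1,1,1,1,1,1,1).

Boundary ∂_2: C_2 → C_1 acts by ∂[p,q,r] = [q,r] − [p,r] + [p,q]. For instance
  ∂[3,4,7] = [4,7] − [3,7] + [3,4],
  ∂[2,4,6] = [4,6] − [2,6] + [2,4].
This gives a 24×16 integer matrix of rank 15; reducing to Smith normal form yields diagonal entries (1,1,1,1,1,1,1,1,1,1,1,1,1,1,1).

Reading off H_k = ker ∂_k / im ∂_{k+1}:

  H_1: rank ker ∂_1 − rank ∂_2 = (24 − 7) − 15 = 2, and the invariant factors of ∂_2 are all 1, so H_1 = Z^2.

H_1 ≅ Z^2.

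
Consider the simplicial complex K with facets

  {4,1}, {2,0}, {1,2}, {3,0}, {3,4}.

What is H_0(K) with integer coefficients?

We work with the vertex ordering 0 < 1 < 2 < 3 < 4. The simplices of K, each written with vertices in increasing order, are:

  0-simplices (5): [0], [1], [2], [3], [4]
  1-simplices (5): [0,2], [0,3], [1,2], [1,4], [3,4]

giving chain groups C_0 ≅ Z^5, C_1 ≅ Z^5.

The boundary map ∂_1: C_1 → C_0 maps an edge to its endpoints' difference, ∂[p,q] = q − p. For instance
  ∂[0,2] = [2] − [0].
As a 5×5 matrix over Z this has rank 4, with invariant factors (1,1,1,1).

Reading off H_k = ker ∂_k / im ∂_{k+1}:

  H_0: rank C_0 − rank ∂_1 = 5 − 4 = 1, and the invariant factors of ∂_1 are all 1, so H_0 ≅ Z.

H_0 = Z.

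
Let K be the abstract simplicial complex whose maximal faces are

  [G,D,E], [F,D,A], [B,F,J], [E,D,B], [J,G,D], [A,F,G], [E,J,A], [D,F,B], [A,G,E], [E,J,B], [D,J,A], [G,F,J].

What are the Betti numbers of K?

Take the total order A < B < D < E < F < G < J on the vertex set. Then K (dimension 2) consists of the simplices:

  0-simplices (7): A, B, D, E, F, G, J
  1-simplices (18): AD, AE, AF, AG, AJ, BD, BE, BF, BJ, DE, DF, DG, DJ, EG, EJ, FG, FJ, GJ
  2-simplices (12): ADF, ADJ, AEG, AEJ, AFG, BDE, BDF, BEJ, BFJ, DEG, DGJ, FGJ

so the chain groups are C_0 ≅ Z^7, C_1 ≅ Z^18, C_2 ≅ Z^12.

The boundary map ∂_1: C_1 → C_0 sends each edge [p,q] (with p < q) to q − p.
The 7×18 boundary matrix has rank 6 and Smith normal form diag(1,1,1,1,1,1).

Boundary ∂_2: C_2 → C_1 sends each 2-simplex [p,q,r] to [q,r] − [p,r] + [p,q]. For instance
  ∂FGJ = GJ − FJ + FG,
  ∂DGJ = GJ − DJ + DG.
This gives a 18×12 integer matrix of rank 12; reducing to Smith normal form yields diagonal entries (1,1,1,1,1,1,1,1,1,1,1,2).

Computing H_k = (kernel of ∂_k) / (image of ∂_{k+1}):

  H_0: rank C_0 − rank ∂_1 = 7 − 6 = 1, and the invariant factors of ∂_1 are all 1, so H_0 = Z.
  H_1: rank ker ∂_1 − rank ∂_2 = (18 − 6) − 12 = 0, and ∂_2 has invariant factor 2 > 1, so H_1 = Z/2.
  H_2: rank ker ∂_2 − rank ∂_3 = (12 − 12) − 0 = 0, and there is no ∂_3, so H_2 = 0.

Hence the Betti numbers are b_0 = 1, b_1 = 0, b_2 = 0.

b_0 = 1, b_1 = 0, b_2 = 0.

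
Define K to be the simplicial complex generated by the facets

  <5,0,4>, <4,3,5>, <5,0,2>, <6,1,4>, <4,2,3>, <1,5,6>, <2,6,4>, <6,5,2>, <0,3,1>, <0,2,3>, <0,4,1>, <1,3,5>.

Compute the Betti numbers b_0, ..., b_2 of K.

Take the total order 0 < 1 < 2 < 3 < 4 < 5 < 6 on the vertex set. Then K (dimension 2) consists of the simplices:

  0-simplices (7): [0], [1], [2], [3], [4], [5], [6]
  1-simplices (18): [0,1], [0,2], [0,3], [0,4], [0,5], [1,3], [1,4], [1,5], [1,6], [2,3], [2,4], [2,5], [2,6], [3,4], [3,5], [4,5], [4,6], [5,6]
  2-simplices (12): [0,1,3], [0,1,4], [0,2,3], [0,2,5], [0,4,5], [1,3,5], [1,4,6], [1,5,6], [2,3,4], [2,4,6], [2,5,6], [3,4,5]

giving chain groups C_0 ≅ Z^7, C_1 ≅ Z^18, C_2 ≅ Z^12.

∂_1: C_1 → C_0 is given by ∂[p,q] = [q] − [p]. For instance
  ∂[0,3] = [3] − [0].
The 7×18 boundary matrix has rank 6 and Smith normal form diag(1,1,1,1,1,1).

∂_2: C_2 → C_1 sends each 2-simplex [p,q,r] to [q,r] − [p,r] + [p,q]. For instance
  ∂[2,3,4] = [3,4] − [2,4] + [2,3],
  ∂[3,4,5] = [4,5] − [3,5] + [3,4].
As a 18×12 matrix over Z this has rank 12, with invariant factors (1,1,1,1,1,1,1,1,1,1,1,2).

From H_k ≅ ker(∂_k) / im(∂_{k+1}) we obtain:

  H_0: rank C_0 − rank ∂_1 = 7 − 6 = 1, and the invariant factors of ∂_1 are all 1, so H_0 ≅ Z.
  H_1: rank ker ∂_1 − rank ∂_2 = (18 − 6) − 12 = 0, and ∂_2 has invariant factor 2 > 1, so H_1 ≅ Z_2.
  H_2: rank ker ∂_2 − rank ∂_3 = (12 − 12) − 0 = 0, and there is no ∂_3, so H_2 ≅ 0.

As a check, the Euler characteristic is 7 − 18 + 12 = 1, which agrees with 1 − 0 + 0 = 1.
(K is a triangulation of the real projective plane RP^2.)

Hence the Betti numbers are b_0 = 1, b_1 = 0, b_2 = 0.

b_0 = 1, b_1 = 0, b_2 = 0.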